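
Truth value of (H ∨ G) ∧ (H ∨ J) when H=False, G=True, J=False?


H = False, G = True, J = False
Expression: (H ∨ G) ∧ (H ∨ J)
Step 1: H ∨ G = False OR True = True
Step 2: H ∨ J = False OR False = False
Step 3: (True) ∧ (False) = True AND False = False

False


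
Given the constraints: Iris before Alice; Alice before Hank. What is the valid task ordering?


Constraints: Iris before Alice; Alice before Hank
Method: repeatedly schedule the remaining task that has no remaining task required before it.
  Step 1: remaining {Hank, Alice, Iris}; every task except Iris still has a predecessor pending → schedule Iris.
  Step 2: remaining {Hank, Alice}; every task except Alice still has a predecessor pending → schedule Alice.
  Step 3: only Hank remains → schedule Hank.
Resulting order:

Iris → Alice → Hank


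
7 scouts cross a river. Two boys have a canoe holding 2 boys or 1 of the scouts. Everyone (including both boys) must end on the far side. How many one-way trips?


Per crossing of one of the scouts: boys→, one←, one of the scouts→, one← = 4 trips
7 × 4 = 28, + 1 final boys→ = 29
Minimum trips = 29

29


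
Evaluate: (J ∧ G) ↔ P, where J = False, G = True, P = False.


J = False, G = True, P = False
Step 1: J ∧ G = False AND True = False
Step 2: (False) ↔ P: true when both sides have same truth value.
Result: False ↔ False = True

True


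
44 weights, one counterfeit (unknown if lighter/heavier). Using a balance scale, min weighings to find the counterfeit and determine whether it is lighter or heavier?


Let n = 44. 88 possibilities (n weights × lighter/heavier); each weighing has 3 outcomes.
Bound for k weighings: say the first weighing puts j weights on each pan. If it tips, the 2j weighed weights remain suspects (each with a known direction) and k-1 weighings give 3^(k-1) outcomes; 3^(k-1) is odd, so 2j ≤ 3^(k-1) - 1. If it balances, the n - 2j unweighed weights remain with direction unknown: 2(n - 2j) ≤ 3^(k-1) - 1 by the same parity argument. Adding, n ≤ (3^(k-1) - 1) + (3^(k-1) - 1)/2 = (3^k - 3)/2, and the classical three-group strategy achieves this (3 weights in 2 weighings, 12 in 3, 39 in 4, 120 in 5).
So we need the smallest k with (3^k - 3)/2 ≥ 44.
k = 4: (3^4 - 3)/2 = 39 < 44 ✗
k = 5: (3^5 - 3)/2 = 120 ≥ 44 ✓

5


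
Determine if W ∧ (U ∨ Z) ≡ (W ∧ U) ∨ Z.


Expression 1: W ∧ (U ∨ Z)
Expression 2: (W ∧ U) ∨ Z
Truth table (W U Z | Expr1 Expr2):
  T T T |   T     T
  T T F |   T     T
  T F T |   T     T
  T F F |   F     F
  F T T |   F     T   ← differ
  F T F |   F     F
  F F T |   F     T   ← differ
  F F F |   F     F
Counterexample: W=F, U=T, Z=T gives Expr1 = F but Expr2 = T, so the expressions are NOT logically equivalent.

No


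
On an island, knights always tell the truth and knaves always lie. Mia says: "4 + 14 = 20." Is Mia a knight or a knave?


Statement: "4 + 14 = 20."
Actual: 4 + 14 = 18
Claimed: 20
Statement is FALSE → Mia lies → Knave

Knave


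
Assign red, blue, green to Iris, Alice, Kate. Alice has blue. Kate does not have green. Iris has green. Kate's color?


From clues:
  Alice → blue
  Iris → green
By elimination, Kate gets the remaining.

red


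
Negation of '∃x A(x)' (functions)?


Original: ∃x A(x)
Rule: ¬∀→∃, ¬∃→∀, negate predicate.
Negation: ∀x ¬A(x)

∀x ¬A(x)


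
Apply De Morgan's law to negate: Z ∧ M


De Morgan's law: ¬(P ∧ Q) ≡ ¬P ∨ ¬Q
¬(Z ∧ M) = ¬Z ∨ ¬M

¬Z ∨ ¬M


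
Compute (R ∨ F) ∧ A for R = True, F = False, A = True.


R = True, F = False, A = True
Step 1: R ∨ F = True OR False = True
Step 2: True ∧ A = True AND True = True
OR is true when at least one operand is true; AND requires both.

True


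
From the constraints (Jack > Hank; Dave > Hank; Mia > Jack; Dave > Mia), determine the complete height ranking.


Constraints: Jack > Hank; Dave > Hank; Mia > Jack; Dave > Mia
Method: at each step, the next-highest is the one remaining person who never appears on the smaller side of a constraint between remaining people.
  Step 1: remaining {Mia, Dave, Jack, Hank}; on the smaller side: {Mia, Jack, Hank} → Dave is next (Dave > Hank; Dave > Mia).
  Step 2: remaining {Mia, Jack, Hank}; on the smaller side: {Jack, Hank} → Mia is next (Mia > Jack).
  Step 3: remaining {Jack, Hank}; on the smaller side: {Hank} → Jack is next (Jack > Hank).
  Step 4: only Hank remains → lowest.
Final ranking (highest to lowest):

Dave > Mia > Jack > Hank


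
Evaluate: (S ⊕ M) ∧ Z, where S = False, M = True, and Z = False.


S = False, M = True, Z = False
Step 1: S ⊕ M = False XOR True = True
Step 2: True ∧ Z = True AND False = False
XOR true when exactly one of S,M is true; then AND with Z.

False


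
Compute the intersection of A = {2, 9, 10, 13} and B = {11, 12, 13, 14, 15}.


A = {2, 9, 10, 13}
B = {11, 12, 13, 14, 15}
Operation: intersection
Elements in both: 13

{13}


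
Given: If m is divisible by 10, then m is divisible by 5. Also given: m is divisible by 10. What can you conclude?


Modus ponens: P → Q, P ⊢ Q
P: m is divisible by 10
Q: m is divisible by 5
We have P → Q and P is true.
By modus ponens, Q must be true.

m is divisible by 5


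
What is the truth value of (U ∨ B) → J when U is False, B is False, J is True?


U = False, B = False, J = True
Step 1: U ∨ B = False OR False = False
Step 2: (False) → J: false only when antecedent=True and J=False.
Result: True

True


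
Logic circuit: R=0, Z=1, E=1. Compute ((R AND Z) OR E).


R AND Z = 0&1 = 0
0 OR 1 = 1

1


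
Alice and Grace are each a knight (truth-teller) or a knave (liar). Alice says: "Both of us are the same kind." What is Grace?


Alice says: "Both of us are the same kind."
Case 1: Alice is a Knight (truth-teller)
  Statement is true → they ARE the same → Grace is also a Knight
Case 2: Alice is a Knave (liar)
  Statement is false → they are NOT the same → Grace is a Knight
In both cases, Grace is a Knight.

Knight


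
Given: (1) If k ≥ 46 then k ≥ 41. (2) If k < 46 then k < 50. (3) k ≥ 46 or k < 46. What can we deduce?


Constructive dilemma: (P → Q) ∧ (R → S), P ∨ R ⊢ Q ∨ S
Premise 1: k ≥ 46 → k ≥ 41
Premise 2: k < 46 → k < 50
Premise 3: k ≥ 46 ∨ k < 46
Case 1: Assuming k ≥ 46, then by Premise 1, k ≥ 41.
Case 2: Assuming k < 46, then by Premise 2, k < 50.
Since one of k ≥ 46 or k < 46 must hold, we get k ≥ 41 or k < 50.

k ≥ 41 or k < 50.


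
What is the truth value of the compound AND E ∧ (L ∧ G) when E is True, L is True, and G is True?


E = True, L = True, G = True
Step 1: L ∧ G = True AND True = True
Step 2: E ∧ True = True AND True = True
AND is true only when ALL operands are true.

True


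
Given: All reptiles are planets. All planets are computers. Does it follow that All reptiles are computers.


Premise 1: All reptiles are planets.
Premise 2: All planets are computers.
Conclusion: All reptiles are computers.
Barbara syllogism (AAA-1): All A are B, All B are C → All A are C.
Middle term (planets) distributed in premise 2.

Valid


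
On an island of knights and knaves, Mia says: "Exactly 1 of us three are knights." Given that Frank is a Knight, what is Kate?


Mia claims exactly 1 knights among Mia, Frank, Kate.
Given: Frank is a Knight.

Case 1: Mia is a Knight (tells truth)
  Then exactly 1 of the three are knights.
  Counting Mia, Frank: 2 knight(s) so far. Need -1 more → impossible.
Case 2: Mia is a Knave (lies)
  Then the count is NOT 1.
  If Kate = Knave, count = 1 = 1 → claim would be true, contradicts lie.
  If Kate = Knight, count = 2 ≠ 1 → lie confirmed ✓

Kate is a Knight.

Knight


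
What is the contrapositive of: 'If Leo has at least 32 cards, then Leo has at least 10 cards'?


Original: If Leo has at least 32 cards, then Leo has at least 10 cards
Contrapositive: If ¬Q, then ¬P
Negate Q: not (Leo has at least 10 cards)
Negate P: not (Leo has at least 32 cards)

If not (Leo has at least 10 cards), then not (Leo has at least 32 cards).


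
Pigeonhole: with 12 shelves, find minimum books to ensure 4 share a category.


Pigeonhole: to guarantee k in one of n categories, need (k-1)×n + 1.
k = 4, n = 12
Minimum = (4-1) × 12 + 1 = 3 × 12 + 1

37


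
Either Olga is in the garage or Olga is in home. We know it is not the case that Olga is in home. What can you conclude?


Disjunctive syllogism: P ∨ Q, ¬P ⊢ Q
Disjunction: Olga is in the garage ∨ Olga is in home
We know it is not the case that Olga is in home.
By disjunctive syllogism, the other disjunct must be true.

Olga is in the garage


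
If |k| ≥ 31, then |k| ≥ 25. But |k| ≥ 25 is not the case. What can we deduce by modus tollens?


Modus tollens: P → Q, ¬Q ⊢ ¬P
P: |k| ≥ 31
Q: |k| ≥ 25
We have P → Q and Q is false.
By modus tollens, P must be false.

It is not the case that |k| ≥ 31


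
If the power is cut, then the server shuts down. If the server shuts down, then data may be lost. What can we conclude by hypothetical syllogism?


Hypothetical syllogism: P → Q, Q → R ⊢ P → R
Premise 1: the power is cut → the server shuts down
Premise 2: the server shuts down → data may be lost
Chain the implications: the middle term (the server shuts down) links the two.
Conclusion: If the power is cut, then data may be lost.

If the power is cut, then data may be lost.


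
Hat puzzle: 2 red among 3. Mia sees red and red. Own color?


Total red = 2, seen red = 2
Own red = 2 - 2 = 0
Mia's hat is blue.

blue


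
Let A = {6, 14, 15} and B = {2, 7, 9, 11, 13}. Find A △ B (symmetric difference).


A = {6, 14, 15}
B = {2, 7, 9, 11, 13}
Operation: symmetric difference
In A only: [6, 14, 15], in B only: [2, 7, 9, 11, 13]

{2, 6, 7, 9, 11, 13, 14, 15}


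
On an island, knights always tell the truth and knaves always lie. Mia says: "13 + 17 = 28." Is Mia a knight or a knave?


Statement: "13 + 17 = 28."
Actual: 13 + 17 = 30
Claimed: 28
Statement is FALSE → Mia lies → Knave

Knave


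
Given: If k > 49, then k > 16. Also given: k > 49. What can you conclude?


Modus ponens: P → Q, P ⊢ Q
P: k > 49
Q: k > 16
We have P → Q and P is true.
By modus ponens, Q must be true.

k > 16


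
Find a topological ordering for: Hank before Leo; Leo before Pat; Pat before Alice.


Constraints: Hank before Leo; Leo before Pat; Pat before Alice
Method: repeatedly schedule the remaining task that has no remaining task required before it.
  Step 1: remaining {Leo, Hank, Alice, Pat}; every task except Hank still has a predecessor pending → schedule Hank.
  Step 2: remaining {Leo, Alice, Pat}; every task except Leo still has a predecessor pending → schedule Leo.
  Step 3: remaining {Alice, Pat}; every task except Pat still has a predecessor pending → schedule Pat.
  Step 4: only Alice remains → schedule Alice.
Resulting order:

Hank → Leo → Pat → Alice


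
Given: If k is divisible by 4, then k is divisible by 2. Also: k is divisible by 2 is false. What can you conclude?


Modus tollens: P → Q, ¬Q ⊢ ¬P
P: k is divisible by 4
Q: k is divisible by 2
We have P → Q and Q is false.
By modus tollens, P must be false.

It is not the case that k is divisible by 4


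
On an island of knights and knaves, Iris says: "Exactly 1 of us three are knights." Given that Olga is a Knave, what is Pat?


Iris claims exactly 1 knights among Iris, Olga, Pat.
Given: Olga is a Knave.

Case 1: Iris is a Knight (tells truth)
  Then exactly 1 of the three are knights.
  Counting Iris, Olga: 1 knight(s) so far. Need 0 more → Pat = Knave.
Case 2: Iris is a Knave (lies)
  Then the count is NOT 1.
  If Pat = Knight, count = 1 = 1 → claim would be true, contradicts lie.
  If Pat = Knave, count = 0 ≠ 1 → lie confirmed ✓

Pat is a Knave.

Knave


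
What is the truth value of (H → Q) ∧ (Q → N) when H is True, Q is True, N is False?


H = True, Q = True, N = False
Step 1: H → Q is false only when H=True and Q=False. Result: True
Step 2: Q → N is false only when Q=True and N=False. Result: False
Step 3: True ∧ False = False

False


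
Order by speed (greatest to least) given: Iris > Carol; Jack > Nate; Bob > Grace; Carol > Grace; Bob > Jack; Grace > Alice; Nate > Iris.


Constraints: Iris > Carol; Jack > Nate; Bob > Grace; Carol > Grace; Bob > Jack; Grace > Alice; Nate > Iris
Method: at each step, the next-highest is the one remaining person who never appears on the smaller side of a constraint between remaining people.
  Step 1: remaining {Carol, Nate, Iris, Jack, Alice, Bob, Grace}; on the smaller side: {Carol, Nate, Iris, Jack, Alice, Grace} → Bob is next (Bob > Grace; Bob > Jack).
  Step 2: remaining {Carol, Nate, Iris, Jack, Alice, Grace}; on the smaller side: {Carol, Nate, Iris, Alice, Grace} → Jack is next (Jack > Nate).
  Step 3: remaining {Carol, Nate, Iris, Alice, Grace}; on the smaller side: {Carol, Iris, Alice, Grace} → Nate is next (Nate > Iris).
  Step 4: remaining {Carol, Iris, Alice, Grace}; on the smaller side: {Carol, Alice, Grace} → Iris is next (Iris > Carol).
  Step 5: remaining {Carol, Alice, Grace}; on the smaller side: {Alice, Grace} → Carol is next (Carol > Grace).
  Step 6: remaining {Alice, Grace}; on the smaller side: {Alice} → Grace is next (Grace > Alice).
  Step 7: only Alice remains → lowest.
Final ranking (highest to lowest):

Bob > Jack > Nate > Iris > Carol > Grace > Alice


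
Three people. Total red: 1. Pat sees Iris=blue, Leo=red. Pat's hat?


Total red = 1, seen red = 1
Own red = 1 - 1 = 0
Pat's hat is blue.

blue


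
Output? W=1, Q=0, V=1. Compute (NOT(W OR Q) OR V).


W OR Q = 1
NOT(1) = 0
0 OR 1 = 1

1


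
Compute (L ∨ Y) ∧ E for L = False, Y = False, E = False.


L = False, Y = False, E = False
Step 1: L ∨ Y = False OR False = False
Step 2: False ∧ E = False AND False = False
OR is true when at least one operand is true; AND requires both.

False


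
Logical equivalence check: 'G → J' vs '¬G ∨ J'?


Expression 1: G → J
Expression 2: ¬G ∨ J
Truth table (G J | Expr1 Expr2):
  T T |   T     T
  T F |   F     F
  F T |   T     T
  F F |   T     T
All 4 rows agree, so the expressions are logically equivalent.

Yes


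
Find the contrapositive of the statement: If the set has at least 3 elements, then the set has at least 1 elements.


Original: If the set has at least 3 elements, then the set has at least 1 elements
Contrapositive: If ¬Q, then ¬P
Negate Q: not (the set has at least 1 elements)
Negate P: not (the set has at least 3 elements)

If not (the set has at least 1 elements), then not (the set has at least 3 elements).


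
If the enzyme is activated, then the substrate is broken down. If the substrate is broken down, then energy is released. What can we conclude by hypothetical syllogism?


Hypothetical syllogism: P → Q, Q → R ⊢ P → R
Premise 1: the enzyme is activated → the substrate is broken down
Premise 2: the substrate is broken down → energy is released
Chain the implications: the middle term (the substrate is broken down) links the two.
Conclusion: If the enzyme is activated, then energy is released.

If the enzyme is activated, then energy is released.


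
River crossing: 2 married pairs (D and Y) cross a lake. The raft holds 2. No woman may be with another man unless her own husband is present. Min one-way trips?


Label couples D and Y.
1. WD+WY → (far: WD,WY; near: HD,HY)
2. WD ←   (far: WY; near: HD,HY,WD)
3. HD+HY → (far: HD,HY,WY; near: WD)
4. HD ←   (far: HY,WY; near: HD,WD)  — HD returns, since WD is alone on near bank
5. HD+WD → (far: all four; near: empty)
Every state respects the constraint.
Minimum trips = 5

5


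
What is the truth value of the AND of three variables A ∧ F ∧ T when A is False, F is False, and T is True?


A = False, F = False, T = True
Step 1: A ∧ F = False AND False = False
Step 2: (False) ∧ T = (False) AND True = False
AND is true only when ALL operands are true.

False


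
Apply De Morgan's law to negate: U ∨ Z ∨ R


De Morgan's law: ¬(P ∨ Q ∨ R) ≡ ¬P ∧ ¬Q ∧ ¬R
¬(U ∨ Z ∨ R) = ¬U ∧ ¬Z ∧ ¬R

¬U ∧ ¬Z ∧ ¬R


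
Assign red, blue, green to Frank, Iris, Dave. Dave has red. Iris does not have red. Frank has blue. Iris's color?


From clues:
  Dave → red
  Frank → blue
By elimination, Iris gets the remaining.

green


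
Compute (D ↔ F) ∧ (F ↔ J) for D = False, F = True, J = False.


D = False, F = True, J = False
Step 1: D ↔ F is true when D and F have the same value. Result: False
Step 2: F ↔ J is true when F and J have the same value. Result: False
Step 3: False ∧ False = False

False


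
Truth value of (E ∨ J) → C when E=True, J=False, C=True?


E = True, J = False, C = True
Expression: (E ∨ J) → C
Step 1: E ∨ J = True OR False = True
Step 2: (True) → C = True → True (false only if antecedent True and consequent False) = True

True


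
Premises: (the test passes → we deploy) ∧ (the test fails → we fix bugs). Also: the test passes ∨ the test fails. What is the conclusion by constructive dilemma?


Constructive dilemma: (P → Q) ∧ (R → S), P ∨ R ⊢ Q ∨ S
Premise 1: the test passes → we deploy
Premise 2: the test fails → we fix bugs
Premise 3: the test passes ∨ the test fails
Case 1: Assuming the test passes, then by Premise 1, we deploy.
Case 2: Assuming the test fails, then by Premise 2, we fix bugs.
Since one of the test passes or the test fails must hold, we get we deploy or we fix bugs.

We deploy or we fix bugs.


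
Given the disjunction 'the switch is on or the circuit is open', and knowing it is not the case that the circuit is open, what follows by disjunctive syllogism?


Disjunctive syllogism: P ∨ Q, ¬P ⊢ Q
Disjunction: the switch is on ∨ the circuit is open
We know it is not the case that the circuit is open.
By disjunctive syllogism, the other disjunct must be true.

The switch is on


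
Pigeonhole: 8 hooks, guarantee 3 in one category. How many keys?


Pigeonhole: to guarantee k in one of n categories, need (k-1)×n + 1.
k = 3, n = 8
Minimum = (3-1) × 8 + 1 = 2 × 8 + 1

17


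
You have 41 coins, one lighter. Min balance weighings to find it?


Each weighing has 3 outcomes (left heavy / balance / right heavy), so k weighings distinguish at most 3^k cases; splitting into three near-equal groups achieves this.
Need 3^k ≥ 41: 3^3 = 27 < 41 ≤ 3^4 = 81
k = ⌈log₃(41)⌉ = 4

4


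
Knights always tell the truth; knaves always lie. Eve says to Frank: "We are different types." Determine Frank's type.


Eve says: "We are different types."
Case 1: Eve is a Knight (truth-teller)
  Statement is true → they ARE different → Frank is a Knave
Case 2: Eve is a Knave (liar)
  Statement is false → they are NOT different → Frank is a Knave
In both cases, Frank is a Knave.

Knave


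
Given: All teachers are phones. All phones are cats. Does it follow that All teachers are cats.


Premise 1: All teachers are phones.
Premise 2: All phones are cats.
Conclusion: All teachers are cats.
Barbara syllogism (AAA-1): All A are B, All B are C → All A are C.
Middle term (phones) distributed in premise 2.

Valid


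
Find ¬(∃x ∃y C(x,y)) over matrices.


Original: ∃x ∃y C(x,y)
Rule: ¬∀→∃, ¬∃→∀, negate predicate.
Negation: ∀x ∀y ¬C(x,y)

∀x ∀y ¬C(x,y)


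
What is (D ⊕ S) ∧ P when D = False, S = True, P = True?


D = False, S = True, P = True
Step 1: D ⊕ S = False XOR True = True
Step 2: True ∧ P = True AND True = True
XOR true when exactly one of D,S is true; then AND with P.

True


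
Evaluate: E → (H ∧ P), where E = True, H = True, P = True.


E = True, H = True, P = True
Step 1: H ∧ P = True AND True = True
Step 2: E → (True): false only when E=True and consequent=False.
Result: True

True


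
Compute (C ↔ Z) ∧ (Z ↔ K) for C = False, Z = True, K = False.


C = False, Z = True, K = False
Step 1: C ↔ Z is true when C and Z have the same value. Result: False
Step 2: Z ↔ K is true when Z and K have the same value. Result: False
Step 3: False ∧ False = False

False


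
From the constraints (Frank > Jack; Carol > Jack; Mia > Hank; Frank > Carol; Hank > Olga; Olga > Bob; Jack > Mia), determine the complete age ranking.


Constraints: Frank > Jack; Carol > Jack; Mia > Hank; Frank > Carol; Hank > Olga; Olga > Bob; Jack > Mia
Method: at each step, the next-highest is the one remaining person who never appears on the smaller side of a constraint between remaining people.
  Step 1: remaining {Carol, Frank, Hank, Mia, Jack, Olga, Bob}; on the smaller side: {Carol, Hank, Mia, Jack, Olga, Bob} → Frank is next (Frank > Jack; Frank > Carol).
  Step 2: remaining {Carol, Hank, Mia, Jack, Olga, Bob}; on the smaller side: {Hank, Mia, Jack, Olga, Bob} → Carol is next (Carol > Jack).
  Step 3: remaining {Hank, Mia, Jack, Olga, Bob}; on the smaller side: {Hank, Mia, Olga, Bob} → Jack is next (Jack > Mia).
  Step 4: remaining {Hank, Mia, Olga, Bob}; on the smaller side: {Hank, Olga, Bob} → Mia is next (Mia > Hank).
  Step 5: remaining {Hank, Olga, Bob}; on the smaller side: {Olga, Bob} → Hank is next (Hank > Olga).
  Step 6: remaining {Olga, Bob}; on the smaller side: {Bob} → Olga is next (Olga > Bob).
  Step 7: only Bob remains → lowest.
Final ranking (highest to lowest):

Frank > Carol > Jack > Mia > Hank > Olga > Bob


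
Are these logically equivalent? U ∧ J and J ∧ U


Expression 1: U ∧ J
Expression 2: J ∧ U
Truth table (U J | Expr1 Expr2):
  T T |   T     T
  T F |   F     F
  F T |   F     F
  F F |   F     F
All 4 rows agree, so the expressions are logically equivalent.

Yes


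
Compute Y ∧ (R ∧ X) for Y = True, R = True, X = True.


Y = True, R = True, X = True
Step 1: R ∧ X = True AND True = True
Step 2: Y ∧ True = True AND True = True
AND is true only when ALL operands are true.

True


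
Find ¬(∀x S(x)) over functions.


Original: ∀x S(x)
Rule: ¬∀→∃, ¬∃→∀, negate predicate.
Negation: ∃x ¬S(x)

∃x ¬S(x)


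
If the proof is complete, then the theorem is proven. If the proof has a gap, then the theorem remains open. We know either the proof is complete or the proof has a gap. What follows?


Constructive dilemma: (P → Q) ∧ (R → S), P ∨ R ⊢ Q ∨ S
Premise 1: the proof is complete → the theorem is proven
Premise 2: the proof has a gap → the theorem remains open
Premise 3: the proof is complete ∨ the proof has a gap
Case 1: Assuming the proof is complete, then by Premise 1, the theorem is proven.
Case 2: Assuming the proof has a gap, then by Premise 2, the theorem remains open.
Since one of the proof is complete or the proof has a gap must hold, we get the theorem is proven or the theorem remains open.

The theorem is proven or the theorem remains open.


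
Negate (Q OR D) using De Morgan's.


De Morgan's law: ¬(P ∨ Q) ≡ ¬P ∧ ¬Q
¬(Q ∨ D) = ¬Q ∧ ¬D

¬Q ∧ ¬D


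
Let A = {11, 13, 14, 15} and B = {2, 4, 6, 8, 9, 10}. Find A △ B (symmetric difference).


A = {11, 13, 14, 15}
B = {2, 4, 6, 8, 9, 10}
Operation: symmetric difference
In A only: [11, 13, 14, 15], in B only: [2, 4, 6, 8, 9, 10]

{2, 4, 6, 8, 9, 10, 11, 13, 14, 15}


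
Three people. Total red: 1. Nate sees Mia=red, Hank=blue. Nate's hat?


Total red = 1, seen red = 1
Own red = 1 - 1 = 0
Nate's hat is blue.

blue


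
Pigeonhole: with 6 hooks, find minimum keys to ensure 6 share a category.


Pigeonhole: to guarantee k in one of n categories, need (k-1)×n + 1.
k = 6, n = 6
Minimum = (6-1) × 6 + 1 = 5 × 6 + 1

31


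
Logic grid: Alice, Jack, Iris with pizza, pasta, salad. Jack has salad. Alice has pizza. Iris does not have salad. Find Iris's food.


From clues:
  Alice → pizza
  Jack → salad
By elimination, Iris gets the remaining.

pasta


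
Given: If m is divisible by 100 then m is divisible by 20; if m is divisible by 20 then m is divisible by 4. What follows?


Hypothetical syllogism: P → Q, Q → R ⊢ P → R
Premise 1: m is divisible by 100 → m is divisible by 20
Premise 2: m is divisible by 20 → m is divisible by 4
Chain the implications: the middle term (m is divisible by 20) links the two.
Conclusion: If m is divisible by 100, then m is divisible by 4.

If m is divisible by 100, then m is divisible by 4.


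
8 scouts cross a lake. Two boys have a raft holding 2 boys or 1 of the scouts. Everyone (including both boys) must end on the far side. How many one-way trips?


Per crossing of one of the scouts: boys→, one←, one of the scouts→, one← = 4 trips
8 × 4 = 32, + 1 final boys→ = 33
Minimum trips = 33

33


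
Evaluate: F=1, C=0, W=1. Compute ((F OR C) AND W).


F OR C = 1|0 = 1
1 AND 1 = 1

1


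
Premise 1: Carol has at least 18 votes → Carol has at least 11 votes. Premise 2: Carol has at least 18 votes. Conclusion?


Modus ponens: P → Q, P ⊢ Q
P: Carol has at least 18 votes
Q: Carol has at least 11 votes
We have P → Q and P is true.
By modus ponens, Q must be true.

Carol has at least 11 votes


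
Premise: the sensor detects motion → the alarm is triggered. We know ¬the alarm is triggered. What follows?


Modus tollens: P → Q, ¬Q ⊢ ¬P
P: the sensor detects motion
Q: the alarm is triggered
We have P → Q and Q is false.
By modus tollens, P must be false.

It is not the case that the sensor detects motion


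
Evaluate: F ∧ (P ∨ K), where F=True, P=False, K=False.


F = True, P = False, K = False
Expression: F ∧ (P ∨ K)
Step 1: P ∨ K = False OR False = False
Step 2: F ∧ (False) = True AND False = False

False


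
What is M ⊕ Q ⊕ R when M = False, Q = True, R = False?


M = False, Q = True, R = False
Step 1: M ⊕ Q = False XOR True = True
Step 2: True ⊕ R = True XOR False = True
XOR is true when an odd number of operands are true.

True


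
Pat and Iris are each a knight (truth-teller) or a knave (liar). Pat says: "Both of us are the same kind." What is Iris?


Pat says: "Both of us are the same kind."
Case 1: Pat is a Knight (truth-teller)
  Statement is true → they ARE the same → Iris is also a Knight
Case 2: Pat is a Knave (liar)
  Statement is false → they are NOT the same → Iris is a Knight
In both cases, Iris is a Knight.

Knight


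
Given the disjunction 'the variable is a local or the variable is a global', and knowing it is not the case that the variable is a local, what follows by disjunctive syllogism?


Disjunctive syllogism: P ∨ Q, ¬P ⊢ Q
Disjunction: the variable is a local ∨ the variable is a global
We know it is not the case that the variable is a local.
By disjunctive syllogism, the other disjunct must be true.

The variable is a global


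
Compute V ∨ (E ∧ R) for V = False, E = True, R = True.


V = False, E = True, R = True
Step 1: E ∧ R = True AND True = True
Step 2: V ∨ True = False OR True = True
AND evaluated first (higher precedence); then OR applied.

True


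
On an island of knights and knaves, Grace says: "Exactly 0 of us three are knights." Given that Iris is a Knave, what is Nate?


Grace claims exactly 0 knights among Grace, Iris, Nate.
Given: Iris is a Knave.

Case 1: Grace is a Knight (tells truth)
  Then exactly 0 of the three are knights.
  Counting Grace, Iris: 1 knight(s) so far. Need -1 more → impossible.
Case 2: Grace is a Knave (lies)
  Then the count is NOT 0.
  If Nate = Knave, count = 0 = 0 → claim would be true, contradicts lie.
  If Nate = Knight, count = 1 ≠ 0 → lie confirmed ✓

Nate is a Knight.

Knight


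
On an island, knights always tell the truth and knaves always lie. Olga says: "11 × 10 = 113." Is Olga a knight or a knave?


Statement: "11 × 10 = 113."
Actual: 11 × 10 = 110
Claimed: 113
Statement is FALSE → Olga lies → Knave

Knave


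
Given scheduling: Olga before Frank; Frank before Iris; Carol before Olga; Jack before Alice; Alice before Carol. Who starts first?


Constraints: Olga before Frank; Frank before Iris; Carol before Olga; Jack before Alice; Alice before Carol
The first task can have nothing scheduled before it, so it must never appear on the right of a 'before'.
Tasks appearing after some 'before': Frank, Iris, Olga, Alice, Carol.
The only task not in that list is Jack → it is first.

Jack


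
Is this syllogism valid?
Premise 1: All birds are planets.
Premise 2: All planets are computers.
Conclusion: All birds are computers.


Premise 1: All birds are planets.
Premise 2: All planets are computers.
Conclusion: All birds are computers.
Barbara syllogism (AAA-1): All A are B, All B are C → All A are C.
Middle term (planets) distributed in premise 2.

Valid


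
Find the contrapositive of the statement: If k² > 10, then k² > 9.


Original: If k² > 10, then k² > 9
Contrapositive: If ¬Q, then ¬P
Negate Q: not (k² > 9)
Negate P: not (k² > 10)

If not (k² > 9), then not (k² > 10).


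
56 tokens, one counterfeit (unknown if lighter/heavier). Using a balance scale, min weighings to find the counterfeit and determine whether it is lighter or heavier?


Let n = 56. 112 possibilities (n tokens × lighter/heavier); each weighing has 3 outcomes.
Bound for k weighings: say the first weighing puts j tokens on each pan. If it tips, the 2j weighed tokens remain suspects (each with a known direction) and k-1 weighings give 3^(k-1) outcomes; 3^(k-1) is odd, so 2j ≤ 3^(k-1) - 1. If it balances, the n - 2j unweighed tokens remain with direction unknown: 2(n - 2j) ≤ 3^(k-1) - 1 by the same parity argument. Adding, n ≤ (3^(k-1) - 1) + (3^(k-1) - 1)/2 = (3^k - 3)/2, and the classical three-group strategy achieves this (3 tokens in 2 weighings, 12 in 3, 39 in 4, 120 in 5).
So we need the smallest k with (3^k - 3)/2 ≥ 56.
k = 4: (3^4 - 3)/2 = 39 < 56 ✗
k = 5: (3^5 - 3)/2 = 120 ≥ 56 ✓

5


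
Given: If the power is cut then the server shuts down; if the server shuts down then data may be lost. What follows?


Hypothetical syllogism: P → Q, Q → R ⊢ P → R
Premise 1: the power is cut → the server shuts down
Premise 2: the server shuts down → data may be lost
Chain the implications: the middle term (the server shuts down) links the two.
Conclusion: If the power is cut, then data may be lost.

If the power is cut, then data may be lost.


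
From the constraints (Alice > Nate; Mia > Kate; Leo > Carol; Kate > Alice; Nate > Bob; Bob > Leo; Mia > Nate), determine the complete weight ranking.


Constraints: Alice > Nate; Mia > Kate; Leo > Carol; Kate > Alice; Nate > Bob; Bob > Leo; Mia > Nate
Method: at each step, the next-highest is the one remaining person who never appears on the smaller side of a constraint between remaining people.
  Step 1: remaining {Alice, Leo, Mia, Bob, Carol, Nate, Kate}; on the smaller side: {Alice, Leo, Bob, Carol, Nate, Kate} → Mia is next (Mia > Kate; Mia > Nate).
  Step 2: remaining {Alice, Leo, Bob, Carol, Nate, Kate}; on the smaller side: {Alice, Leo, Bob, Carol, Nate} → Kate is next (Kate > Alice).
  Step 3: remaining {Alice, Leo, Bob, Carol, Nate}; on the smaller side: {Leo, Bob, Carol, Nate} → Alice is next (Alice > Nate).
  Step 4: remaining {Leo, Bob, Carol, Nate}; on the smaller side: {Leo, Bob, Carol} → Nate is next (Nate > Bob).
  Step 5: remaining {Leo, Bob, Carol}; on the smaller side: {Leo, Carol} → Bob is next (Bob > Leo).
  Step 6: remaining {Leo, Carol}; on the smaller side: {Carol} → Leo is next (Leo > Carol).
  Step 7: only Carol remains → lowest.
Final ranking (highest to lowest):

Mia > Kate > Alice > Nate > Bob > Leo > Carol


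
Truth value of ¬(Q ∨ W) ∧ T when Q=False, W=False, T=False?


Q = False, W = False, T = False
Expression: ¬(Q ∨ W) ∧ T
Step 1: Q ∨ W = False OR False = False
Step 2: ¬(Q ∨ W) = NOT False = True
Step 3: (True) ∧ T = True AND False = False

False


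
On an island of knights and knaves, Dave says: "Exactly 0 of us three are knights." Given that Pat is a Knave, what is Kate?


Dave claims exactly 0 knights among Dave, Pat, Kate.
Given: Pat is a Knave.

Case 1: Dave is a Knight (tells truth)
  Then exactly 0 of the three are knights.
  Counting Dave, Pat: 1 knight(s) so far. Need -1 more → impossible.
Case 2: Dave is a Knave (lies)
  Then the count is NOT 0.
  If Kate = Knave, count = 0 = 0 → claim would be true, contradicts lie.
  If Kate = Knight, count = 1 ≠ 0 → lie confirmed ✓

Kate is a Knight.

Knight


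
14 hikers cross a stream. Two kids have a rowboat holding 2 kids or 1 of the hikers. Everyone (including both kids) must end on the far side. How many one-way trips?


Per crossing of one of the hikers: kids→, one←, one of the hikers→, one← = 4 trips
14 × 4 = 56, + 1 final kids→ = 57
Minimum trips = 57

57


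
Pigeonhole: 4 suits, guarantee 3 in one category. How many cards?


Pigeonhole: to guarantee k in one of n categories, need (k-1)×n + 1.
k = 3, n = 4
Minimum = (3-1) × 4 + 1 = 2 × 4 + 1

9


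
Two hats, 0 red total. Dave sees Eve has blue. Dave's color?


Total red = 0, Eve = blue
Red accounted for: 0
Remaining for Dave: 0
Dave's hat is blue.

blue


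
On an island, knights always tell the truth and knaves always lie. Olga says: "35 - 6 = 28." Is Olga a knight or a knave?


Statement: "35 - 6 = 28."
Actual: 35 - 6 = 29
Claimed: 28
Statement is FALSE → Olga lies → Knave

Knave


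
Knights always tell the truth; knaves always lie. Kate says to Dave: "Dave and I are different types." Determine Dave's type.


Kate says: "Dave and I are different types."
Case 1: Kate is a Knight (truth-teller)
  Statement is true → they ARE different → Dave is a Knave
Case 2: Kate is a Knave (liar)
  Statement is false → they are NOT different → Dave is a Knave
In both cases, Dave is a Knave.

Knave


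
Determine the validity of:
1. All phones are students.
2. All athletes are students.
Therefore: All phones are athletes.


Premise 1: All phones are students.
Premise 2: All athletes are students.
Conclusion: All phones are athletes.
Fallacy: undistributed middle. students is predicate in both.
Counterexample: phones and athletes could be disjoint subsets of students.

Invalid


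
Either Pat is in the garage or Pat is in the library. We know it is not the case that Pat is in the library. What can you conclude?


Disjunctive syllogism: P ∨ Q, ¬P ⊢ Q
Disjunction: Pat is in the garage ∨ Pat is in the library
We know it is not the case that Pat is in the library.
By disjunctive syllogism, the other disjunct must be true.

Pat is in the garage


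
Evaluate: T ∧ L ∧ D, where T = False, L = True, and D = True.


T = False, L = True, D = True
Step 1: T ∧ L = False AND True = False
Step 2: (False) ∧ D = (False) AND True = False
AND is true only when ALL operands are true.

False


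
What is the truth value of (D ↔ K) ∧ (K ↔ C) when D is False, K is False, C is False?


D = False, K = False, C = False
Step 1: D ↔ K is true when D and K have the same value. Result: True
Step 2: K ↔ C is true when K and C have the same value. Result: True
Step 3: True ∧ True = True

True


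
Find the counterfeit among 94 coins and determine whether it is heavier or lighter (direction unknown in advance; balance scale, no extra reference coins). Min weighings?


Let n = 94. 188 possibilities (n coins × lighter/heavier); each weighing has 3 outcomes.
Bound for k weighings: say the first weighing puts j coins on each pan. If it tips, the 2j weighed coins remain suspects (each with a known direction) and k-1 weighings give 3^(k-1) outcomes; 3^(k-1) is odd, so 2j ≤ 3^(k-1) - 1. If it balances, the n - 2j unweighed coins remain with direction unknown: 2(n - 2j) ≤ 3^(k-1) - 1 by the same parity argument. Adding, n ≤ (3^(k-1) - 1) + (3^(k-1) - 1)/2 = (3^k - 3)/2, and the classical three-group strategy achieves this (3 coins in 2 weighings, 12 in 3, 39 in 4, 120 in 5).
So we need the smallest k with (3^k - 3)/2 ≥ 94.
k = 4: (3^4 - 3)/2 = 39 < 94 ✗
k = 5: (3^5 - 3)/2 = 120 ≥ 94 ✓

5


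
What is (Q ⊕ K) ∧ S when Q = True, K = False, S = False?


Q = True, K = False, S = False
Step 1: Q ⊕ K = True XOR False = True
Step 2: True ∧ S = True AND False = False
XOR true when exactly one of Q,K is true; then AND with S.

False


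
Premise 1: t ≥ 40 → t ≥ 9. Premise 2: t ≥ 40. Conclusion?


Modus ponens: P → Q, P ⊢ Q
P: t ≥ 40
Q: t ≥ 9
We have P → Q and P is true.
By modus ponens, Q must be true.

t ≥ 9


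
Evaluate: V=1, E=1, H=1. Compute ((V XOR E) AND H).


V XOR E = 1^1 = 0
0 AND 1 = 0

0


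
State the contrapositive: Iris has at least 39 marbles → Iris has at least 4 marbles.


Original: If Iris has at least 39 marbles, then Iris has at least 4 marbles
Contrapositive: If ¬Q, then ¬P
Negate Q: not (Iris has at least 4 marbles)
Negate P: not (Iris has at least 39 marbles)

If not (Iris has at least 4 marbles), then not (Iris has at least 39 marbles).


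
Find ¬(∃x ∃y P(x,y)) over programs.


Original: ∃x ∃y P(x,y)
Rule: ¬∀→∃, ¬∃→∀, negate predicate.
Negation: ∀x ∀y ¬P(x,y)

∀x ∀y ¬P(x,y)


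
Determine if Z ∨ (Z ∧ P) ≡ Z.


Expression 1: Z ∨ (Z ∧ P)
Expression 2: Z
Truth table (Z P | Expr1 Expr2):
  T T |   T     T
  T F |   T     T
  F T |   F     F
  F F |   F     F
All 4 rows agree, so the expressions are logically equivalent.

Yes


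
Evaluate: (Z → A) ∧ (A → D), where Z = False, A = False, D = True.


Z = False, A = False, D = True
Step 1: Z → A is false only when Z=True and A=False. Result: True
Step 2: A → D is false only when A=True and D=False. Result: True
Step 3: True ∧ True = True

True


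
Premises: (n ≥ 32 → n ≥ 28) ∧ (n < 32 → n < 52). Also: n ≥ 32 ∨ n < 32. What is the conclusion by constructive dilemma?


Constructive dilemma: (P → Q) ∧ (R → S), P ∨ R ⊢ Q ∨ S
Premise 1: n ≥ 32 → n ≥ 28
Premise 2: n < 32 → n < 52
Premise 3: n ≥ 32 ∨ n < 32
Case 1: Assuming n ≥ 32, then by Premise 1, n ≥ 28.
Case 2: Assuming n < 32, then by Premise 2, n < 52.
Since one of n ≥ 32 or n < 32 must hold, we get n ≥ 28 or n < 52.

n ≥ 28 or n < 52.


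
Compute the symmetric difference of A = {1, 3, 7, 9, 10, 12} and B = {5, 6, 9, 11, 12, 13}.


A = {1, 3, 7, 9, 10, 12}
B = {5, 6, 9, 11, 12, 13}
Operation: symmetric difference
In A only: [1, 3, 7, 10], in B only: [5, 6, 11, 13]

{1, 3, 5, 6, 7, 10, 11, 13}


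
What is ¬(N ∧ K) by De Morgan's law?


De Morgan's law: ¬(P ∧ Q) ≡ ¬P ∨ ¬Q
¬(N ∧ K) = ¬N ∨ ¬K

¬N ∨ ¬K


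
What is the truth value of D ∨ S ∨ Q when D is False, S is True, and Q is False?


D = False, S = True, Q = False
Step 1: D ∨ S = False OR True = True
Step 2: True ∨ Q = True OR False = True
OR is true when at least one operand is true.

True


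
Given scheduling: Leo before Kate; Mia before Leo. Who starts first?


Constraints: Leo before Kate; Mia before Leo
The first task can have nothing scheduled before it, so it must never appear on the right of a 'before'.
Tasks appearing after some 'before': Kate, Leo.
The only task not in that list is Mia → it is first.

Mia


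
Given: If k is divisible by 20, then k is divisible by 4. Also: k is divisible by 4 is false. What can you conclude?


Modus tollens: P → Q, ¬Q ⊢ ¬P
P: k is divisible by 20
Q: k is divisible by 4
We have P → Q and Q is false.
By modus tollens, P must be false.

It is not the case that k is divisible by 20


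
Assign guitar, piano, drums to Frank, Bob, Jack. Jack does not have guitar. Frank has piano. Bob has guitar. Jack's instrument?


From clues:
  Bob → guitar
  Frank → piano
By elimination, Jack gets the remaining.

drums
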